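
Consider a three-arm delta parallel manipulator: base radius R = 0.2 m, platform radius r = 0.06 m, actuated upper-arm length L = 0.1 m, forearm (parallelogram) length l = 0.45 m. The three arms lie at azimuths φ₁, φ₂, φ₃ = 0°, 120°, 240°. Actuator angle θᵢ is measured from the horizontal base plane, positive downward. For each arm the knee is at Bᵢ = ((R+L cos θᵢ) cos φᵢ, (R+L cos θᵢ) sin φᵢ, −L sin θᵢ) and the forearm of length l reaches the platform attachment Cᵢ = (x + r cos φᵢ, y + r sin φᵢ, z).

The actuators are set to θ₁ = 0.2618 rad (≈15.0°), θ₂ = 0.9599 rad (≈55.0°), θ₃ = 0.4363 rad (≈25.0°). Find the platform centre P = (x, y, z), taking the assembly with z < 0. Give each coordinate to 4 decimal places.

S1 = (0.2366·cos0.0°, 0.2366·sin0.0°, -0.0259) = (0.2366, 0.0000, -0.0259)
S2 = (0.1974·cos120.0°, 0.1974·sin120.0°, -0.0819) = (-0.0987, 0.1709, -0.0819)
arm 3 at φ=240.0°: e+L cos θ3 = 0.2306;  S3 = (-0.1153, -0.1997, -0.0423)
eliminate P² terms by subtracting sphere 1 from 2 and 3
plane₁₂: -0.6705x+0.3418y+-0.1121z = -0.0110
det = 0.5085;  x = 0.0098+-0.1101z,  y = -0.0130+0.1119z
sphere 1 gives Az²+Bz+C=0 with A=1.0246, B=0.0988, C=-0.1502;  B²−4AC=0.6254;  roots -0.4341, 0.3377;  negative root z = -0.4341
x = 0.0575, y = -0.0616

(0.0575, -0.0616, -0.4341)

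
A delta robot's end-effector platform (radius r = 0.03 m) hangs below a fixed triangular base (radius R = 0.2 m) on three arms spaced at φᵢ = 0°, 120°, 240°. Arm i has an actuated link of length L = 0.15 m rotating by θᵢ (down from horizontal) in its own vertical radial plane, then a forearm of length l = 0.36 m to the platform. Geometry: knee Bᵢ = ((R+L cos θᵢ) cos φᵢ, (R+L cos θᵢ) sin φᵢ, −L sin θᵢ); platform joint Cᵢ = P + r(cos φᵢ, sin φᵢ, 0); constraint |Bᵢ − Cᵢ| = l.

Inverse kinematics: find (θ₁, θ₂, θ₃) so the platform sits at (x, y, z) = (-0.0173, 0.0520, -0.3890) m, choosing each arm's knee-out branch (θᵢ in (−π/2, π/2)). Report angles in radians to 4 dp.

θ₁ = 1.1343, θ₂ = 0.7857, θ₃ = 1.2218

arm 1 (φ=0.0°): x'=-0.0173, y'=0.0520
  A cos θ + B sin θ = C:  0.1873·cos θ + -0.3890·sin θ = -0.2734
  θ1 = atan2(B,A) + arccos(C/0.4317) = 1.1343
rotate P by −φ2: (0.0537, -0.0110, -0.3890)
  e−x'=0.1163;  (l²−L²−(e−x')²−y'²−z²)/2L = -0.1929
  γ=atan2(-0.3890,0.1163)=-1.2802;  ψ=arccos(-0.4751)=2.0659;  θ2=γ+ψ≈0.7857
φ3=240.0° → target in arm frame (-0.0364, -0.0410)
  e−x'=0.2064;  (l²−L²−(e−x')²−y'²−z²)/2L = -0.2950
  γ=atan2(-0.3890,0.2064)=-1.0830;  ψ=arccos(-0.6699)=2.3048;  θ3=γ+ψ≈1.2218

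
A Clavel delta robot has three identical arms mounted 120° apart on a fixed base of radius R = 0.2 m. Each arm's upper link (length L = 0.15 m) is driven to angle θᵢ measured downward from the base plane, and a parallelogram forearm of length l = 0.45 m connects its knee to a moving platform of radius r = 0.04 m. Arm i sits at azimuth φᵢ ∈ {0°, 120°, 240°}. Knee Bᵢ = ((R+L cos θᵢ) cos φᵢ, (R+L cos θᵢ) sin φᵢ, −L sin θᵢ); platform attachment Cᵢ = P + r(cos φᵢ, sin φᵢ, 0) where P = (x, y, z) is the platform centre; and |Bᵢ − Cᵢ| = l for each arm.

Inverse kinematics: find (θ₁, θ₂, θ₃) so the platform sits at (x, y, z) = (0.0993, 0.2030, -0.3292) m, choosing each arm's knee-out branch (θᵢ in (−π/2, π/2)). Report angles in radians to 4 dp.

θ₁ = -0.0871, θ₂ = -0.2613, θ₃ = 1.3963

arm 1 (φ=0.0°): x'=0.0993, y'=0.2030
  A=0.0607, B=-0.3292, C=(l²−L²−A²−y'²−z²)/(2L)=0.0891
  θ1 = atan2(B,A) + arccos(C/0.3347) = -0.0871
φ2=120.0° → target in arm frame (0.1262, -0.1875)
  e−x'=0.0338;  (l²−L²−(e−x')²−y'²−z²)/2L = 0.1178
  θ2 = atan2(B,A) + arccos(C/0.3309) = -0.2613
rotate P by −φ3: (-0.2255, -0.0155, -0.3292)
  A cos θ + B sin θ = C:  0.3855·cos θ + -0.3292·sin θ = -0.2573
  γ=atan2(-0.3292,0.3855)=-0.7068;  ψ=arccos(-0.5076)=2.1032;  θ3=γ+ψ≈1.3963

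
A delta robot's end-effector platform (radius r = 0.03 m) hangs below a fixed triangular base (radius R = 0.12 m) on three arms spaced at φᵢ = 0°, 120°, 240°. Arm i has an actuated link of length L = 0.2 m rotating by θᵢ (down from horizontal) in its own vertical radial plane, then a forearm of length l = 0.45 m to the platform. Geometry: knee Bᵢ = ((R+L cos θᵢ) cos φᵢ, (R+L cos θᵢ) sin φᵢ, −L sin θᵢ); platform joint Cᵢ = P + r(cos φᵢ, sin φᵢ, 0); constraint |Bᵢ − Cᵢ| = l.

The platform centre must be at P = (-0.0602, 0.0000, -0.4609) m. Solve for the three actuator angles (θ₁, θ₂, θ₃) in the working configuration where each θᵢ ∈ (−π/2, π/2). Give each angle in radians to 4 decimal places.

θ₁ = 0.6982, θ₂ = 0.4365, θ₃ = 0.4365

arm 1 (φ=0.0°): x'=-0.0602, y'=0.0000
  e−x'=0.1502;  (l²−L²−(e−x')²−y'²−z²)/2L = -0.1812
  √(A²+B²)=0.4848;  θ1 = -1.2558+1.9539 ≈ 0.6982
φ2=120.0° → target in arm frame (0.0301, 0.0521)
  e−x'=0.0599;  (l²−L²−(e−x')²−y'²−z²)/2L = -0.1406
  γ=atan2(-0.4609,0.0599)=-1.4416;  ψ=arccos(-0.3025)=1.8781;  θ2=γ+ψ≈0.4365
φ3=240.0° → target in arm frame (0.0301, -0.0521)
  A=0.0599, B=-0.4609, C=(l²−L²−A²−y'²−z²)/(2L)=-0.1406
  θ3 = atan2(B,A) + arccos(C/0.4648) = 0.4365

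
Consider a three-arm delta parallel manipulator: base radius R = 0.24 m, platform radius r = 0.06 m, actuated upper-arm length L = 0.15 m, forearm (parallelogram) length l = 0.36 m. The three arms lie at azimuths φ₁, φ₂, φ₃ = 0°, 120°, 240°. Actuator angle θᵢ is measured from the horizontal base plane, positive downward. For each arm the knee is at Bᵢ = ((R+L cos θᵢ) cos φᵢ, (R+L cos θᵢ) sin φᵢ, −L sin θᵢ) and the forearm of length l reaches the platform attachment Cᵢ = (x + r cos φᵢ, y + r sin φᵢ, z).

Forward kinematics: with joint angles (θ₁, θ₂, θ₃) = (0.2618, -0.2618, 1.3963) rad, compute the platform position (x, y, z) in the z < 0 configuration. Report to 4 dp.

φ1=0.0°: virtual centre (0.3249, 0.0000, -0.0388), radius l
φ2=120.0°: virtual centre (-0.1624, 0.2814, 0.0388), radius l
centre 3 = (0.2060·cos240.0°, 0.2060·sin240.0°, -0.1477) = (-0.1030, -0.1784, -0.1477)
|centre ₂|²−|centre ₁|² = 0.0000;  |centre ₃|²−|centre ₁|² = -0.0428
[-0.9747 0.5627 0.1553]·P = 0.0000;  [-0.8558 -0.3569 -0.2178]·P = -0.0428
det = 0.8294;  x = 0.0290+-0.0809z,  y = 0.0503+-0.4162z
quadratic in z: (1.1798)z²+(0.0837)z+(-0.0380)=0, √Δ=0.4318 → z ∈ {-0.2185, 0.1475}; z = -0.2185 (taking z<0)
x = 0.0467, y = 0.1412

(0.0467, 0.1412, -0.2185)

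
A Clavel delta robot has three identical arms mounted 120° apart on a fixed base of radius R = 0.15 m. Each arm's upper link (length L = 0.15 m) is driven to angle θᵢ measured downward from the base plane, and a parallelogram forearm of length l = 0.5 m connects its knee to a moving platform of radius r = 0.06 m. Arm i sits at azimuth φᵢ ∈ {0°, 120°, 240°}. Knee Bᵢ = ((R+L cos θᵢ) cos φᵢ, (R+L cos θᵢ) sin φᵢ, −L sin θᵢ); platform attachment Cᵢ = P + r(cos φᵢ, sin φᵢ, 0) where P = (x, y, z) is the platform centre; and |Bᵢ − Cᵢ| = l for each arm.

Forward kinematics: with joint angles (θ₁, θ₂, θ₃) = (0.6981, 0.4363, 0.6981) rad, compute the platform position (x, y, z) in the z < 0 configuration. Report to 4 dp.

φ1=0.0°: virtual centre (0.2049, 0.0000, -0.0964), radius l
φ2=120.0°: virtual centre (-0.1130, 0.1957, -0.0634), radius l
centre 3 = (0.2049·cos240.0°, 0.2049·sin240.0°, -0.0964) = (-0.1025, -0.1775, -0.0964)
eliminate P² terms by subtracting sphere 1 from 2 and 3
linear system: -0.6358x+0.3914y = 0.0038−0.0661z; -0.6147x+-0.3549y = 0.0000−0.0000z
det = 0.4662;  x = -0.0029+0.0503z,  y = 0.0050+-0.0871z
sphere 1 gives Az²+Bz+C=0 with A=1.0101, B=0.1711, C=-0.1975;  B²−4AC=0.8273;  roots -0.5349, 0.3655;  negative root z = -0.5349
x = -0.0298, y = 0.0516

(-0.0298, 0.0516, -0.5349)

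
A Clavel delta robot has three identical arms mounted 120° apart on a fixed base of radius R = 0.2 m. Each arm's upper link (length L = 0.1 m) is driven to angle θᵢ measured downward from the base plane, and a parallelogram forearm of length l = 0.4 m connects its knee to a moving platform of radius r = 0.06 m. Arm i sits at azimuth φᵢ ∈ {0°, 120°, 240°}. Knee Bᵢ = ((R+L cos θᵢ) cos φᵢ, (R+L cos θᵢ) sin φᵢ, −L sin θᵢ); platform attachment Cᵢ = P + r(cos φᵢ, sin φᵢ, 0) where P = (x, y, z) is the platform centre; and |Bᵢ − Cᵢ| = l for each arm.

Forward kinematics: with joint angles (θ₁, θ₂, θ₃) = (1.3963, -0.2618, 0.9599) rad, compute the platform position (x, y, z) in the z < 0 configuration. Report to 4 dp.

S1 = (0.1574·cos0.0°, 0.1574·sin0.0°, -0.0985) = (0.1574, 0.0000, -0.0985)
φ2=120.0°: virtual centre (-0.1183, 0.2049, 0.0259), radius l
S3 = (0.1974·cos240.0°, 0.1974·sin240.0°, -0.0819) = (-0.0987, -0.1709, -0.0819)
|S₂|²−|S₁|² = 0.0222;  |S₃|²−|S₁|² = 0.0112
plane₁₂: -0.5513x+0.4098y+0.2487z = 0.0222
Cramer: x(z) = -0.0306+0.2476z;  y(z) = 0.0130-0.2739z
sphere 1 gives Az²+Bz+C=0 with A=1.1363, B=0.0968, C=-0.1148;  B²−4AC=0.5312;  roots -0.3633, 0.2781;  negative root z = -0.3633
x = -0.1205, y = 0.1125

(-0.1205, 0.1125, -0.3633)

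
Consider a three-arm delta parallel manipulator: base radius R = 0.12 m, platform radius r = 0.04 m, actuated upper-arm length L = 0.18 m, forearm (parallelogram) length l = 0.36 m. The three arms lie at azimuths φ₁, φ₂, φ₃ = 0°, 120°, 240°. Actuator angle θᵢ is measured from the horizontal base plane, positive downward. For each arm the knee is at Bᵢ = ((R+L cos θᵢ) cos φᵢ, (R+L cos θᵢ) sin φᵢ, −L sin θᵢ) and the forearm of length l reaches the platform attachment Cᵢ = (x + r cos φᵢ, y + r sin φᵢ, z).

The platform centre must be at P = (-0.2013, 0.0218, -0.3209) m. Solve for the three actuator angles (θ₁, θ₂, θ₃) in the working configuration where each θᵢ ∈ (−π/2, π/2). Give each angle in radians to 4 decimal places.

θ₁ = 1.3090, θ₂ = 0.1743, θ₃ = 0.3489

arm 1 (φ=0.0°): x'=-0.2013, y'=0.0218
  e−x'=0.2813;  (l²−L²−(e−x')²−y'²−z²)/2L = -0.2372
  √(A²+B²)=0.4267;  θ1 = -0.8511+2.1601 ≈ 1.3090
rotate P by −φ2: (0.1195, 0.1634, -0.3209)
  e−x'=-0.0395;  (l²−L²−(e−x')²−y'²−z²)/2L = -0.0946
  γ=atan2(-0.3209,-0.0395)=-1.6934;  ψ=arccos(-0.2925)=1.8677;  θ2=γ+ψ≈0.1743
rotate P by −φ3: (0.0818, -0.1852, -0.3209)
  A cos θ + B sin θ = C:  -0.0018·cos θ + -0.3209·sin θ = -0.1114
  θ3 = atan2(B,A) + arccos(C/0.3209) = 0.3489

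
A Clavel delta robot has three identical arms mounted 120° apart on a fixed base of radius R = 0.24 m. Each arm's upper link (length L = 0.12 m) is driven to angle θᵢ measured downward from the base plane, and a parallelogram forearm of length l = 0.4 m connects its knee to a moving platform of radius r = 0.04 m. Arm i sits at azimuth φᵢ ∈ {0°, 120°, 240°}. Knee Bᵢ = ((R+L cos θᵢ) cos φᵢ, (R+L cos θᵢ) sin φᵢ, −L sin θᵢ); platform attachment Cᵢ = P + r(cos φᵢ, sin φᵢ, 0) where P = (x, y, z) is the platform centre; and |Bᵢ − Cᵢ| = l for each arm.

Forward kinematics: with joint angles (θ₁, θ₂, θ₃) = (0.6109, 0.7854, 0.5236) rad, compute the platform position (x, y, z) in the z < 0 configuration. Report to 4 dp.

(0.0049, -0.0241, -0.3397)

centre 1 = (0.2983·cos0.0°, 0.2983·sin0.0°, -0.0688) = (0.2983, 0.0000, -0.0688)
centre 2 = (0.2849·cos120.0°, 0.2849·sin120.0°, -0.0849) = (-0.1424, 0.2467, -0.0849)
φ3=240.0°: virtual centre (-0.1520, -0.2632, -0.0600), radius l
eliminate P² terms by subtracting sphere 1 from 2 and 3
plane₁₂: -0.8814x+0.4934y+-0.0320z = -0.0054
Cramer: x(z) = 0.0019-0.0090z;  y(z) = -0.0075+0.0489z
sphere 1 gives Az²+Bz+C=0 with A=1.0025, B=0.1422, C=-0.0674;  B²−4AC=0.2903;  roots -0.3397, 0.1978;  negative root z = -0.3397
x = 0.0049, y = -0.0241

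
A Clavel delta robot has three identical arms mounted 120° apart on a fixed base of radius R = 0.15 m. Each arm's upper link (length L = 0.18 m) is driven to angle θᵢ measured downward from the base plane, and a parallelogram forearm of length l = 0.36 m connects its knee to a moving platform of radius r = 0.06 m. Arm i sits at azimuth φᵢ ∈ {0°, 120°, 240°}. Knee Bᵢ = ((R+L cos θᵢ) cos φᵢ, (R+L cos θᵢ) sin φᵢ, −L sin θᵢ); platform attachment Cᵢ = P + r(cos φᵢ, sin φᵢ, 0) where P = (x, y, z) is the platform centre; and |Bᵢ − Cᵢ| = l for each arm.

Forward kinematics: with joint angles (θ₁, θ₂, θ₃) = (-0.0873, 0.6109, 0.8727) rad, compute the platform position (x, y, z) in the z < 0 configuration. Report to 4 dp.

(0.1244, 0.0407, -0.3113)

arm 1 at φ=0.0°: e+L cos θ1 = 0.2693;  S1 = (0.2693, 0.0000, 0.0157)
arm 2 at φ=120.0°: e+L cos θ2 = 0.2374;  S2 = (-0.1187, 0.2056, -0.1032)
arm 3 at φ=240.0°: e+L cos θ3 = 0.2057;  S3 = (-0.1028, -0.1781, -0.1379)
subtract pairs → two planes through P
linear system: -0.7761x+0.4113y = -0.0057−-0.2379z; -0.7443x+-0.3563y = -0.0115−-0.3072z
det = 0.5826;  x = 0.0116+-0.3623z,  y = 0.0079+-0.1053z
sphere 1 gives Az²+Bz+C=0 with A=1.1423, B=0.1537, C=-0.0629;  B²−4AC=0.3109;  roots -0.3113, 0.1768;  negative root z = -0.3113
x = 0.1244, y = 0.0407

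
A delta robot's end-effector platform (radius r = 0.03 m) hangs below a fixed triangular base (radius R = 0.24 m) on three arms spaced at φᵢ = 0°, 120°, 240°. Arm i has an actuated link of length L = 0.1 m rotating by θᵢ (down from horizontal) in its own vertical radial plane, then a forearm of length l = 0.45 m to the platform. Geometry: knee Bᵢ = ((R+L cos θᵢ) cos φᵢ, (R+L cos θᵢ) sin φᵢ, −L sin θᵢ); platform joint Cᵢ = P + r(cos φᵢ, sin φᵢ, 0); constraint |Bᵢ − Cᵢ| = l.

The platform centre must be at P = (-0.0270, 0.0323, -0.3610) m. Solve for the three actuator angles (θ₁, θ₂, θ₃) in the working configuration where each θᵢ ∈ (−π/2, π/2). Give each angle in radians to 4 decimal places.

φ1=0.0° → target in arm frame (-0.0270, 0.0323)
  A cos θ + B sin θ = C:  0.2370·cos θ + -0.3610·sin θ = 0.0248
  θ1 = atan2(B,A) + arccos(C/0.4318) = 0.5234
arm 2 (φ=120.0°): x'=0.0415, y'=0.0072
  A cos θ + B sin θ = C:  0.1685·cos θ + -0.3610·sin θ = 0.1686
  √(A²+B²)=0.3984;  θ2 = -1.1340+1.1338 ≈ -0.0003
arm 3 (φ=240.0°): x'=-0.0145, y'=-0.0395
  e−x'=0.2245;  (l²−L²−(e−x')²−y'²−z²)/2L = 0.0511
  θ3 = atan2(B,A) + arccos(C/0.4251) = 0.4357

θ₁ = 0.5234, θ₂ = -0.0003, θ₃ = 0.4357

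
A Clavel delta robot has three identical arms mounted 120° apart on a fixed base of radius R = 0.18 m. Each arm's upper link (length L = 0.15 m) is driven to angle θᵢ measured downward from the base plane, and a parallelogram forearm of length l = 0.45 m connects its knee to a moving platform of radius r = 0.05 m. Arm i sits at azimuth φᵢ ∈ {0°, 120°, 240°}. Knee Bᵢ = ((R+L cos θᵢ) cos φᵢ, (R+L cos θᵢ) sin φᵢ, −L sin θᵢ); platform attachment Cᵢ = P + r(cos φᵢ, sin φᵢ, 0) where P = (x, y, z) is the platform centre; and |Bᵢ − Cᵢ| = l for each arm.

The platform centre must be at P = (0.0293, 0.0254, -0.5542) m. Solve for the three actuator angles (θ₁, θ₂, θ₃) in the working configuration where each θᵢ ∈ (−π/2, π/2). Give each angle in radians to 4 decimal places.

arm 1 (φ=0.0°): x'=0.0293, y'=0.0254
  A cos θ + B sin θ = C:  0.1007·cos θ + -0.5542·sin θ = -0.4597
  √(A²+B²)=0.5633;  θ1 = -1.3911+2.5256 ≈ 1.1345
φ2=120.0° → target in arm frame (0.0073, -0.0381)
  e−x'=0.1227;  (l²−L²−(e−x')²−y'²−z²)/2L = -0.4788
  √(A²+B²)=0.5676;  θ2 = -1.3530+2.5745 ≈ 1.2215
arm 3 (φ=240.0°): x'=-0.0366, y'=0.0127
  e−x'=0.1666;  (l²−L²−(e−x')²−y'²−z²)/2L = -0.5169
  √(A²+B²)=0.5787;  θ3 = -1.2787+2.6752 ≈ 1.3965

θ₁ = 1.1345, θ₂ = 1.2215, θ₃ = 1.3965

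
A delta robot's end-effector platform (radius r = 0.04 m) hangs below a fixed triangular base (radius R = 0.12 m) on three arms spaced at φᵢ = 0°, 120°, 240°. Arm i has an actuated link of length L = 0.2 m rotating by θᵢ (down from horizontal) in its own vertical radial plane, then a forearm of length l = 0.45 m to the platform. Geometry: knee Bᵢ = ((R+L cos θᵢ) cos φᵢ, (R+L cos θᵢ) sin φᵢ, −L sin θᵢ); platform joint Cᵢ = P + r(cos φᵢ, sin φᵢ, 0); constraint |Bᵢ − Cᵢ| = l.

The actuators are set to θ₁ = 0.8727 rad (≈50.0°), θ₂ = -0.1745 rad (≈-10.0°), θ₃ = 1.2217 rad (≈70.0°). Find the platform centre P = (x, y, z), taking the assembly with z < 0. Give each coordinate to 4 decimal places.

(-0.0532, 0.2643, -0.4064)

arm 1 at φ=0.0°: ρ1 = 0.2086;  centre 1 = (0.2086, 0.0000, -0.1532)
φ2=120.0°: virtual centre (-0.1385, 0.2399, 0.0347), radius l
φ3=240.0°: virtual centre (-0.0742, -0.1285, -0.1879), radius l
|centre ₂|²−|centre ₁|² = 0.0109;  |centre ₃|²−|centre ₁|² = -0.0096
[-0.6941 0.4797 0.3759]·P = 0.0109;  [-0.5655 -0.2571 -0.0694]·P = -0.0096
Cramer: x(z) = 0.0040+0.1408z;  y(z) = 0.0286-0.5799z
quadratic in z: (1.3561)z²+(0.2157)z+(-0.1364)=0, √Δ=0.8867 → z ∈ {-0.4064, 0.2474}; z = -0.4064 (taking z<0)
x = -0.0532, y = 0.2643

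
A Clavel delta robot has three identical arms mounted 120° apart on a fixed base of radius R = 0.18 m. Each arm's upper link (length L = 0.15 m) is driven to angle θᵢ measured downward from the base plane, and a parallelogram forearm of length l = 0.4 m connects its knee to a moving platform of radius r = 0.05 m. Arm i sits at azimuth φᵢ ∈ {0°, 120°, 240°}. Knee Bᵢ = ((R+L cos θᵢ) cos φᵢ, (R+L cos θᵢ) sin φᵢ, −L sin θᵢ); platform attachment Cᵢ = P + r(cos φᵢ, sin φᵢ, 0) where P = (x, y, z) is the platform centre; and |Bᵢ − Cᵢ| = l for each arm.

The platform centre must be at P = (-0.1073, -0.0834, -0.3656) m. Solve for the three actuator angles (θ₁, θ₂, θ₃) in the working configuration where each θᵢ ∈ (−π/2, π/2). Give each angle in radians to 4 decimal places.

θ₁ = 1.0475, θ₂ = 0.6982, θ₃ = 0.0004

arm 1 (φ=0.0°): x'=-0.1073, y'=-0.0834
  e−x'=0.2373;  (l²−L²−(e−x')²−y'²−z²)/2L = -0.1981
  θ1 = atan2(B,A) + arccos(C/0.4359) = 1.0475
arm 2 (φ=120.0°): x'=-0.0186, y'=0.1346
  e−x'=0.1486;  (l²−L²−(e−x')²−y'²−z²)/2L = -0.1212
  γ=atan2(-0.3656,0.1486)=-1.1848;  ψ=arccos(-0.3071)=1.8830;  θ2=γ+ψ≈0.6982
arm 3 (φ=240.0°): x'=0.1259, y'=-0.0512
  e−x'=0.0041;  (l²−L²−(e−x')²−y'²−z²)/2L = 0.0040
  √(A²+B²)=0.3656;  θ3 = -1.5595+1.5599 ≈ 0.0004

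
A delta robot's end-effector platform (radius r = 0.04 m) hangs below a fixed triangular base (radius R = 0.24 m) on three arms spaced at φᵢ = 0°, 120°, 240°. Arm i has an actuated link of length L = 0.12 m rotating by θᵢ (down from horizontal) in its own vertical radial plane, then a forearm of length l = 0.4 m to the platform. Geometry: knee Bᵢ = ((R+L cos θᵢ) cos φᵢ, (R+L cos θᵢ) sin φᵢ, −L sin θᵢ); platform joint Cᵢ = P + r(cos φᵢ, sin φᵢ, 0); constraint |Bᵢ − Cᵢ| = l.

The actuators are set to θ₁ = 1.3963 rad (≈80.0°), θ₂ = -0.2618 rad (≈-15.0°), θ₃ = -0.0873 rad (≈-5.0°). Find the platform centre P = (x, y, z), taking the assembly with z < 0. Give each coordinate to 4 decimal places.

(-0.1495, 0.0092, -0.2690)

arm 1 at φ=0.0°: (R−r)+L cos θ1 = 0.2208;  S1 = (0.2208, 0.0000, -0.1182)
S2 = (0.3159·cos120.0°, 0.3159·sin120.0°, 0.0311) = (-0.1580, 0.2736, 0.0311)
arm 3 at φ=240.0°: (R−r)+L cos θ3 = 0.3195;  S3 = (-0.1598, -0.2767, 0.0105)
eliminate P² terms by subtracting sphere 1 from 2 and 3
plane₁₂: -0.7576x+0.5472y+0.2985z = 0.0380
Cramer: x(z) = -0.0510+0.3661z;  y(z) = -0.0012-0.0386z
quadratic in z: (1.1355)z²+(0.0374)z+(-0.0721)=0, √Δ=0.5736 → z ∈ {-0.2690, 0.2361}; z = -0.2690 (taking z<0)
x = -0.1495, y = 0.0092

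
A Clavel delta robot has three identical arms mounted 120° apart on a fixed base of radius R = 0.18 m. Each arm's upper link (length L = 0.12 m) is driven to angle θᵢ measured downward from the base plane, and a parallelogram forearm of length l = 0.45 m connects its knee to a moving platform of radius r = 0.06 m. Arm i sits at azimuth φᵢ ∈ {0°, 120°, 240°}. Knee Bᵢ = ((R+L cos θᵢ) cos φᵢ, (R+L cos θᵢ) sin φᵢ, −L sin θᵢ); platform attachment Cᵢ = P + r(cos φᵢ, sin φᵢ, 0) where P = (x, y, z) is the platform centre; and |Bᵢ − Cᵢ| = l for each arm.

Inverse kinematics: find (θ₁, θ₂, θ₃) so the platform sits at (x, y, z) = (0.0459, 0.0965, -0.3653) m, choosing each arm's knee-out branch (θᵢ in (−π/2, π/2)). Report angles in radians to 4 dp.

θ₁ = -0.2616, θ₂ = -0.3492, θ₃ = 0.5233

arm 1 (φ=0.0°): x'=0.0459, y'=0.0965
  A cos θ + B sin θ = C:  0.0741·cos θ + -0.3653·sin θ = 0.1661
  θ1 = atan2(B,A) + arccos(C/0.3727) = -0.2616
φ2=120.0° → target in arm frame (0.0606, -0.0880)
  A cos θ + B sin θ = C:  0.0594·cos θ + -0.3653·sin θ = 0.1808
  γ=atan2(-0.3653,0.0594)=-1.4097;  ψ=arccos(0.4885)=1.0605;  θ2=γ+ψ≈-0.3492
arm 3 (φ=240.0°): x'=-0.1065, y'=-0.0085
  A=0.2265, B=-0.3653, C=(l²−L²−A²−y'²−z²)/(2L)=0.0136
  √(A²+B²)=0.4298;  θ3 = -1.0157+1.5391 ≈ 0.5233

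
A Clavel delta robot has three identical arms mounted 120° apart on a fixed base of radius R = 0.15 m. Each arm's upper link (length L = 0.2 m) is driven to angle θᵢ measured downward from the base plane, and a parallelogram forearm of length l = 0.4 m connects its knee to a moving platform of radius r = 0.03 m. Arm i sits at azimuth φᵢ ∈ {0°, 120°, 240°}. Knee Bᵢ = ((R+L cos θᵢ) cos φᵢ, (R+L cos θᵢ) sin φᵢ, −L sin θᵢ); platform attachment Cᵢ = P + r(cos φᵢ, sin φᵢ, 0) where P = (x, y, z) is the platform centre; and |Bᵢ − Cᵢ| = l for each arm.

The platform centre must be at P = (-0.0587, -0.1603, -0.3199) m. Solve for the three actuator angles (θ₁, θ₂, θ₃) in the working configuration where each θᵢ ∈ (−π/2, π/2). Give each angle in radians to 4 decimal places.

arm 1 (φ=0.0°): x'=-0.0587, y'=-0.1603
  A=0.1787, B=-0.3199, C=(l²−L²−A²−y'²−z²)/(2L)=-0.0999
  θ1 = atan2(B,A) + arccos(C/0.3664) = 0.7856
rotate P by −φ2: (-0.1095, 0.1310, -0.3199)
  A=0.2295, B=-0.3199, C=(l²−L²−A²−y'²−z²)/(2L)=-0.1304
  θ2 = atan2(B,A) + arccos(C/0.3937) = 0.9598
rotate P by −φ3: (0.1682, 0.0293, -0.3199)
  A cos θ + B sin θ = C:  -0.0482·cos θ + -0.3199·sin θ = 0.0362
  θ3 = atan2(B,A) + arccos(C/0.3235) = -0.2616

θ₁ = 0.7856, θ₂ = 0.9598, θ₃ = -0.2616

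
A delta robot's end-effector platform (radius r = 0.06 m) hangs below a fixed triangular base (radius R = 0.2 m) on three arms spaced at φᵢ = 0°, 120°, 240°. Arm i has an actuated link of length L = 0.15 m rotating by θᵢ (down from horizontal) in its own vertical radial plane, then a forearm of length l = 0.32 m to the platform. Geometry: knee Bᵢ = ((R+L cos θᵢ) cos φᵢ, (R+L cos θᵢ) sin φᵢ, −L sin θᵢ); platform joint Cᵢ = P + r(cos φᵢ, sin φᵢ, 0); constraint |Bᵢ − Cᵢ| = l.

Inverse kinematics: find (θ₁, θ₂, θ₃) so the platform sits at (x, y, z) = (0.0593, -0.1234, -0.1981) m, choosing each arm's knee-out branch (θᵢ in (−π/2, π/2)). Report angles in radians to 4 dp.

θ₁ = 0.0876, θ₂ = 1.3088, θ₃ = -0.0871

φ1=0.0° → target in arm frame (0.0593, -0.1234)
  e−x'=0.0807;  (l²−L²−(e−x')²−y'²−z²)/2L = 0.0631
  γ=atan2(-0.1981,0.0807)=-1.1840;  ψ=arccos(0.2948)=1.2716;  θ1=γ+ψ≈0.0876
rotate P by −φ2: (-0.1365, 0.0103, -0.1981)
  A cos θ + B sin θ = C:  0.2765·cos θ + -0.1981·sin θ = -0.1197
  √(A²+B²)=0.3402;  θ2 = -0.6217+1.9304 ≈ 1.3088
φ3=240.0° → target in arm frame (0.0772, 0.1131)
  A cos θ + B sin θ = C:  0.0628·cos θ + -0.1981·sin θ = 0.0798
  γ=atan2(-0.1981,0.0628)=-1.2639;  ψ=arccos(0.3839)=1.1768;  θ3=γ+ψ≈-0.0871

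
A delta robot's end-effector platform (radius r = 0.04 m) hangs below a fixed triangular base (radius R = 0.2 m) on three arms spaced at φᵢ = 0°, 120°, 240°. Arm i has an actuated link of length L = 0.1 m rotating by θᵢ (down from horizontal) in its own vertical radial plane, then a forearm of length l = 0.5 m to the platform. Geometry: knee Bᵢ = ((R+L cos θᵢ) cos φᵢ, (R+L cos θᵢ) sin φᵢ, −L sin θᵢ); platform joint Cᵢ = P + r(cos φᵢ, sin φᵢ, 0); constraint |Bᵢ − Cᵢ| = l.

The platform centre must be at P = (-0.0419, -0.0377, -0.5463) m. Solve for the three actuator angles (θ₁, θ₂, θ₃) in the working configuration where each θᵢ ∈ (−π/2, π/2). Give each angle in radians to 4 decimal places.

θ₁ = 1.3970, θ₂ = 1.2223, θ₃ = 0.8732

φ1=0.0° → target in arm frame (-0.0419, -0.0377)
  e−x'=0.2019;  (l²−L²−(e−x')²−y'²−z²)/2L = -0.5031
  γ=atan2(-0.5463,0.2019)=-1.2168;  ψ=arccos(-0.8639)=2.6137;  θ1=γ+ψ≈1.3970
rotate P by −φ2: (-0.0117, 0.0551, -0.5463)
  e−x'=0.1717;  (l²−L²−(e−x')²−y'²−z²)/2L = -0.4548
  θ2 = atan2(B,A) + arccos(C/0.5726) = 1.2223
rotate P by −φ3: (0.0536, -0.0174, -0.5463)
  A=0.1064, B=-0.5463, C=(l²−L²−A²−y'²−z²)/(2L)=-0.3503
  √(A²+B²)=0.5566;  θ3 = -1.3784+2.2517 ≈ 0.8732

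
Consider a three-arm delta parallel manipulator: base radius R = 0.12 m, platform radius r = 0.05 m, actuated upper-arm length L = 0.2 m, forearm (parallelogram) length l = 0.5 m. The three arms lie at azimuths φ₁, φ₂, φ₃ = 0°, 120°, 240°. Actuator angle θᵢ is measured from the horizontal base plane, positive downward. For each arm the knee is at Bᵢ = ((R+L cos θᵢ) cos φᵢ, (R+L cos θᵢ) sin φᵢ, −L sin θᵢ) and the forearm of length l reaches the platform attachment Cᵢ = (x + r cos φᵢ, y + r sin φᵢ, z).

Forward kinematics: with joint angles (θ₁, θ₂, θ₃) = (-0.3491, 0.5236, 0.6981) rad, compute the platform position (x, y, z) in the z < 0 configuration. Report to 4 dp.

(0.2144, 0.0390, -0.4282)

S1 = (0.2579·cos0.0°, 0.2579·sin0.0°, 0.0684) = (0.2579, 0.0000, 0.0684)
S2 = (0.2432·cos120.0°, 0.2432·sin120.0°, -0.1000) = (-0.1216, 0.2106, -0.1000)
S3 = (0.2232·cos240.0°, 0.2232·sin240.0°, -0.1286) = (-0.1116, -0.1933, -0.1286)
|S₂|²−|S₁|² = -0.0021;  |S₃|²−|S₁|² = -0.0049
plane₁₂: -0.7591x+0.4212y+-0.3368z = -0.0021
det = 0.6048;  x = 0.0047+-0.4897z,  y = 0.0036+-0.0828z
quadratic in z: (1.2466)z²+(0.1106)z+(-0.1812)=0, √Δ=0.9569 → z ∈ {-0.4282, 0.3394}; z = -0.4282 (taking z<0)
x = 0.2144, y = 0.0390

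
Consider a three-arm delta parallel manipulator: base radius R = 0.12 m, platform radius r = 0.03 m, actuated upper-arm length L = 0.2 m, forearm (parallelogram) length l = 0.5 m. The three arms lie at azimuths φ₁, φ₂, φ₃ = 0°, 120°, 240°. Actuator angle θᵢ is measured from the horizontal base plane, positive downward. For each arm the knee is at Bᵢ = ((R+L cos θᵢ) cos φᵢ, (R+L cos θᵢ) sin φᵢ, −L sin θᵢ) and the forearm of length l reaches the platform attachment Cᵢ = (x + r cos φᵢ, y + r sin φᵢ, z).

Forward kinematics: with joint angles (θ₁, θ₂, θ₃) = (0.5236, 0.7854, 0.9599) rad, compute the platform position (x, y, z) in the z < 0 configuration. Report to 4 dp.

arm 1 at φ=0.0°: e+L cos θ1 = 0.2632;  S1 = (0.2632, 0.0000, -0.1000)
arm 2 at φ=120.0°: e+L cos θ2 = 0.2314;  S2 = (-0.1157, 0.2004, -0.1414)
S3 = (0.2047·cos240.0°, 0.2047·sin240.0°, -0.1638) = (-0.1024, -0.1773, -0.1638)
eliminate P² terms by subtracting sphere 1 from 2 and 3
[-0.7578 0.4008 -0.0828]·P = -0.0057;  [-0.7311 -0.3546 -0.1277]·P = -0.0105
Cramer: x(z) = 0.0111-0.1434z;  y(z) = 0.0068-0.0644z
sphere 1 gives Az²+Bz+C=0 with A=1.0247, B=0.2714, C=-0.1764;  B²−4AC=0.7967;  roots -0.5680, 0.3031;  negative root z = -0.5680
x = 0.0926, y = 0.0433

(0.0926, 0.0433, -0.5680)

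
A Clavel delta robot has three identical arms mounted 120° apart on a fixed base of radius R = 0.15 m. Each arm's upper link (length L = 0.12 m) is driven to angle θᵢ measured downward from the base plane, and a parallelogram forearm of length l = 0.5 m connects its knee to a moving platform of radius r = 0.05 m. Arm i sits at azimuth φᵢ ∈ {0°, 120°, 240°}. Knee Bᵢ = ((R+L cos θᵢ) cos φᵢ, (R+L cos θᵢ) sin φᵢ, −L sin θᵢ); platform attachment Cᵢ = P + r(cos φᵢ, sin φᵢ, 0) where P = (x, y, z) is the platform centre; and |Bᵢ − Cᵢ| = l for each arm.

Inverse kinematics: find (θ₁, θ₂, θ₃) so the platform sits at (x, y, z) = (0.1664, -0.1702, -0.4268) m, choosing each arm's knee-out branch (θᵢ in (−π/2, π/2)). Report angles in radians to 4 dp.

θ₁ = -0.3491, θ₂ = 1.1347, θ₃ = 0.0873

arm 1 (φ=0.0°): x'=0.1664, y'=-0.1702
  A cos θ + B sin θ = C:  -0.0664·cos θ + -0.4268·sin θ = 0.0836
  θ1 = atan2(B,A) + arccos(C/0.4319) = -0.3491
rotate P by −φ2: (-0.2306, -0.0590, -0.4268)
  A cos θ + B sin θ = C:  0.3306·cos θ + -0.4268·sin θ = -0.2472
  θ2 = atan2(B,A) + arccos(C/0.5399) = 1.1347
φ3=240.0° → target in arm frame (0.0642, 0.2292)
  A=0.0358, B=-0.4268, C=(l²−L²−A²−y'²−z²)/(2L)=-0.0016
  √(A²+B²)=0.4283;  θ3 = -1.4871+1.5745 ≈ 0.0873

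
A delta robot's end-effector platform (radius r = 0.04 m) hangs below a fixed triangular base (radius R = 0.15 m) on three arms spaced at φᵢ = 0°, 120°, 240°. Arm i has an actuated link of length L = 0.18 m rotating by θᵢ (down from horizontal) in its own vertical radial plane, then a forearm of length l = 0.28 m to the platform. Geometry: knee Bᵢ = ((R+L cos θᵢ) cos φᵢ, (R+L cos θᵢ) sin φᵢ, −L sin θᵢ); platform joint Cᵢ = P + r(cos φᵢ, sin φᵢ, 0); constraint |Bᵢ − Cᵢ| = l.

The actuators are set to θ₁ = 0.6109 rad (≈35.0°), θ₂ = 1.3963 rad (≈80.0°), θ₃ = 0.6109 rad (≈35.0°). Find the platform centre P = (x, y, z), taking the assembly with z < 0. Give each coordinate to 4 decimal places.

(0.0610, -0.1057, -0.2725)

arm 1 at φ=0.0°: e+L cos θ1 = 0.2574;  centre 1 = (0.2574, 0.0000, -0.1032)
φ2=120.0°: virtual centre (-0.0706, 0.1223, -0.1773), radius l
centre 3 = (0.2574·cos240.0°, 0.2574·sin240.0°, -0.1032) = (-0.1287, -0.2230, -0.1032)
subtract pairs → two planes through P
linear system: -0.6561x+0.2447y = -0.0256−-0.1480z; -0.7723x+-0.4459y = 0.0000−0.0000z
Cramer: x(z) = 0.0237-0.1371z;  y(z) = -0.0410+0.2374z
quadratic in z: (1.0752)z²+(0.2511)z+(-0.0114)=0, √Δ=0.3349 → z ∈ {-0.2725, 0.0389}; z = -0.2725 (taking z<0)
x = 0.0610, y = -0.1057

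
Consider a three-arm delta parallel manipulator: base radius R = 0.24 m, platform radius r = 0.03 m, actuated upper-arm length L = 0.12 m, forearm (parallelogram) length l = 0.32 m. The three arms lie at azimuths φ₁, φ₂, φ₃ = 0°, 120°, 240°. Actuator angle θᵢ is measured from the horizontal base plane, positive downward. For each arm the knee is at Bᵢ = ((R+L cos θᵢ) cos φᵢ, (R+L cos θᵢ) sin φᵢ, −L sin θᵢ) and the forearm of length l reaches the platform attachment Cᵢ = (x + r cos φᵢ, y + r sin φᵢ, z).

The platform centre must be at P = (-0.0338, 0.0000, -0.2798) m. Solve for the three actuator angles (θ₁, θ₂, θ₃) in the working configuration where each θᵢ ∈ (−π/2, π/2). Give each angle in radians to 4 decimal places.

θ₁ = 1.3091, θ₂ = 0.9600, θ₃ = 0.9600

φ1=0.0° → target in arm frame (-0.0338, 0.0000)
  e−x'=0.2438;  (l²−L²−(e−x')²−y'²−z²)/2L = -0.2072
  θ1 = atan2(B,A) + arccos(C/0.3711) = 1.3091
rotate P by −φ2: (0.0169, 0.0293, -0.2798)
  e−x'=0.1931;  (l²−L²−(e−x')²−y'²−z²)/2L = -0.1185
  √(A²+B²)=0.3400;  θ2 = -0.9667+1.9267 ≈ 0.9600
arm 3 (φ=240.0°): x'=0.0169, y'=-0.0293
  e−x'=0.1931;  (l²−L²−(e−x')²−y'²−z²)/2L = -0.1185
  γ=atan2(-0.2798,0.1931)=-0.9667;  ψ=arccos(-0.3485)=1.9267;  θ3=γ+ψ≈0.9600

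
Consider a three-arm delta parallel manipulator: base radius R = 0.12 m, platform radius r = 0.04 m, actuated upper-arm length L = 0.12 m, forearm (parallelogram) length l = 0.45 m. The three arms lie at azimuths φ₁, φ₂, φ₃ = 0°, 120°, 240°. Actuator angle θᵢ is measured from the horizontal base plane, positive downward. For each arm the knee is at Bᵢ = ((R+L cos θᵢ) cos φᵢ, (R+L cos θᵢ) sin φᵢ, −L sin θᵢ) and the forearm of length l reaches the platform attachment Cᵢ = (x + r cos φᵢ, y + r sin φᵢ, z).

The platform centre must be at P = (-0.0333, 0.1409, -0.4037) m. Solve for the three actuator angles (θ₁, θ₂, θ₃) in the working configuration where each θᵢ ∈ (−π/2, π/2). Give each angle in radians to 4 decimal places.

θ₁ = 0.3488, θ₂ = -0.3496, θ₃ = 0.6105

φ1=0.0° → target in arm frame (-0.0333, 0.1409)
  A cos θ + B sin θ = C:  0.1133·cos θ + -0.4037·sin θ = -0.0315
  θ1 = atan2(B,A) + arccos(C/0.4193) = 0.3488
φ2=120.0° → target in arm frame (0.1387, -0.0416)
  A cos θ + B sin θ = C:  -0.0587·cos θ + -0.4037·sin θ = 0.0831
  √(A²+B²)=0.4079;  θ2 = -1.7151+1.3656 ≈ -0.3496
arm 3 (φ=240.0°): x'=-0.1054, y'=-0.0993
  e−x'=0.1854;  (l²−L²−(e−x')²−y'²−z²)/2L = -0.0796
  √(A²+B²)=0.4442;  θ3 = -1.1403+1.7509 ≈ 0.6105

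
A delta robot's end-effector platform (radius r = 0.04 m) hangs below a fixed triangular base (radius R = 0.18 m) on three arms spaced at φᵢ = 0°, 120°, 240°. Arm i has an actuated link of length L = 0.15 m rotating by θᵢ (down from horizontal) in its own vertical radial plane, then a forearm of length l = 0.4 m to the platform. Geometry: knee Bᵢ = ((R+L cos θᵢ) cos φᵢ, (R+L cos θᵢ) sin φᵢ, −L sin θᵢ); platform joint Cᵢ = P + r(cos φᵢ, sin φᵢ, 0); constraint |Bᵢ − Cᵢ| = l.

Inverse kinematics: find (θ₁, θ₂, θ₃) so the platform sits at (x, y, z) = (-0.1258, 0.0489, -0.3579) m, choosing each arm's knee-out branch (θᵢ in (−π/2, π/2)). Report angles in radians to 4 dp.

arm 1 (φ=0.0°): x'=-0.1258, y'=0.0489
  A=0.2658, B=-0.3579, C=(l²−L²−A²−y'²−z²)/(2L)=-0.2121
  θ1 = atan2(B,A) + arccos(C/0.4458) = 1.1347
arm 2 (φ=120.0°): x'=0.1052, y'=0.0845
  A cos θ + B sin θ = C:  0.0348·cos θ + -0.3579·sin θ = 0.0035
  √(A²+B²)=0.3596;  θ2 = -1.4740+1.5610 ≈ 0.0870
arm 3 (φ=240.0°): x'=0.0206, y'=-0.1334
  A cos θ + B sin θ = C:  0.1194·cos θ + -0.3579·sin θ = -0.0755
  γ=atan2(-0.3579,0.1194)=-1.2487;  ψ=arccos(-0.2001)=1.7723;  θ3=γ+ψ≈0.5236

θ₁ = 1.1347, θ₂ = 0.0870, θ₃ = 0.5236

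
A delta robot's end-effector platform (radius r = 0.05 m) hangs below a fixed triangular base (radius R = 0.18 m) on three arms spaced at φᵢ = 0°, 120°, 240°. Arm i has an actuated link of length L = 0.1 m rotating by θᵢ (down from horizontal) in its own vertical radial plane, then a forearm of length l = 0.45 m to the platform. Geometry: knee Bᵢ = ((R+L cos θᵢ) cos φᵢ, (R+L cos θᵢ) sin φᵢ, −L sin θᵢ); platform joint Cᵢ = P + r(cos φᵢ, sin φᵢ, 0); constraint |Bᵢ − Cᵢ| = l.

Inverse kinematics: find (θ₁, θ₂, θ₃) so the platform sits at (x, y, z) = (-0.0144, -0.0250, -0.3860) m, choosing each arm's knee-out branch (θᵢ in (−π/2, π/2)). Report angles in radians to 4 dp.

rotate P by −φ1: (-0.0144, -0.0250, -0.3860)
  A=0.1444, B=-0.3860, C=(l²−L²−A²−y'²−z²)/(2L)=0.1101
  γ=atan2(-0.3860,0.1444)=-1.2128;  ψ=arccos(0.2672)=1.3003;  θ1=γ+ψ≈0.0874
arm 2 (φ=120.0°): x'=-0.0145, y'=0.0250
  A cos θ + B sin θ = C:  0.1445·cos θ + -0.3860·sin θ = 0.1101
  √(A²+B²)=0.4121;  θ2 = -1.2127+1.3004 ≈ 0.0877
rotate P by −φ3: (0.0289, 0.0000, -0.3860)
  A cos θ + B sin θ = C:  0.1011·cos θ + -0.3860·sin θ = 0.1664
  γ=atan2(-0.3860,0.1011)=-1.3145;  ψ=arccos(0.4169)=1.1407;  θ3=γ+ψ≈-0.1738

θ₁ = 0.0874, θ₂ = 0.0877, θ₃ = -0.1738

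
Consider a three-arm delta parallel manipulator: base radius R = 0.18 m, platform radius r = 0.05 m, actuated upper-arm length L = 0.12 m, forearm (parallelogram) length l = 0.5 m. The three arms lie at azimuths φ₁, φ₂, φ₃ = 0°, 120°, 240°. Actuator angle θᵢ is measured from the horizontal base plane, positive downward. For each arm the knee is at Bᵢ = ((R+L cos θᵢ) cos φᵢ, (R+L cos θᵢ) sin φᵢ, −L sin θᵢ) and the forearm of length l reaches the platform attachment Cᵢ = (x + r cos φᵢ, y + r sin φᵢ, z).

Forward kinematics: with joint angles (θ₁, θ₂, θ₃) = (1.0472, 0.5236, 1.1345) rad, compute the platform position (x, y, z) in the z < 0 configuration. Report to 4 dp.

arm 1 at φ=0.0°: ρ1 = 0.1900;  centre 1 = (0.1900, 0.0000, -0.1039)
centre 2 = (0.2339·cos120.0°, 0.2339·sin120.0°, -0.0600) = (-0.1170, 0.2026, -0.0600)
centre 3 = (0.1807·cos240.0°, 0.1807·sin240.0°, -0.1088) = (-0.0904, -0.1565, -0.1088)
|centre ₂|²−|centre ₁|² = 0.0114;  |centre ₃|²−|centre ₁|² = -0.0024
[-0.6139 0.4052 0.0878]·P = 0.0114;  [-0.5607 -0.3130 -0.0097]·P = -0.0024
Cramer: x(z) = -0.0062+0.0562z;  y(z) = 0.0188-0.1316z
into |P−centre ₁|² = l²: 1.0205z² + 0.1808z + -0.2004 = 0;  Δ = 0.8505;  z = -0.5405 or 0.3633 → z<0 root = -0.5405
x = -0.0366, y = 0.0899

(-0.0366, 0.0899, -0.5405)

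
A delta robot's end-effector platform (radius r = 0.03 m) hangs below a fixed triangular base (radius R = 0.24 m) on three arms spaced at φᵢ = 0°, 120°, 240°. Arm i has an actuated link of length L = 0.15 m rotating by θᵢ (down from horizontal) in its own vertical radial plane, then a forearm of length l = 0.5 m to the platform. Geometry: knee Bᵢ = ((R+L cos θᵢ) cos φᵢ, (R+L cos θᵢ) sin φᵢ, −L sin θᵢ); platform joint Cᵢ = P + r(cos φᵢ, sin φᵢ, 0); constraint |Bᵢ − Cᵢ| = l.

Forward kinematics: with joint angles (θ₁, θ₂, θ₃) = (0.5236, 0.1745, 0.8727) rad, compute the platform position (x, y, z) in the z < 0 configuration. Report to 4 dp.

arm 1 at φ=0.0°: (R−r)+L cos θ1 = 0.3399;  O1 = (0.3399, 0.0000, -0.0750)
O2 = (0.3577·cos120.0°, 0.3577·sin120.0°, -0.0260) = (-0.1789, 0.3098, -0.0260)
O3 = (0.3064·cos240.0°, 0.3064·sin240.0°, -0.1149) = (-0.1532, -0.2654, -0.1149)
eliminate P² terms by subtracting sphere 1 from 2 and 3
linear system: -1.0375x+0.6196y = 0.0075−0.0979z; -0.9862x+-0.5307y = -0.0141−-0.0798z
det = 1.1617;  x = 0.0041+0.0022z,  y = 0.0189+-0.1544z
sphere 1 gives Az²+Bz+C=0 with A=1.0238, B=0.1427, C=-0.1312;  B²−4AC=0.5579;  roots -0.4344, 0.2951;  negative root z = -0.4344
x = 0.0031, y = 0.0860

(0.0031, 0.0860, -0.4344)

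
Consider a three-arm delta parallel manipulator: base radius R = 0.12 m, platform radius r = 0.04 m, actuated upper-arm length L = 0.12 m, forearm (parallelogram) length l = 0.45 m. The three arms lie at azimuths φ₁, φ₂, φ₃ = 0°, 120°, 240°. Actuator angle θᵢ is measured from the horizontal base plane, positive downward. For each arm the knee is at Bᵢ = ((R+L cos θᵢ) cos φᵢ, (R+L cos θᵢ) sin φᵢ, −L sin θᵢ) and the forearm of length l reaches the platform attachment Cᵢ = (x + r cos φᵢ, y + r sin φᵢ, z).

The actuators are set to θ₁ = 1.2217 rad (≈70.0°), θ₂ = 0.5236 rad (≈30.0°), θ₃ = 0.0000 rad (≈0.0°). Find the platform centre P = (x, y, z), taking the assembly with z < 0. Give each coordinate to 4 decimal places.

(-0.1879, -0.0771, -0.4307)

φ1=0.0°: virtual centre (0.1210, 0.0000, -0.1128), radius l
φ2=120.0°: virtual centre (-0.0920, 0.1593, -0.0600), radius l
φ3=240.0°: virtual centre (-0.1000, -0.1732, 0.0000), radius l
subtract pairs → two planes through P
[-0.4260 0.3186 0.1055]·P = 0.0101;  [-0.4421 -0.3464 0.2255]·P = 0.0126
Cramer: x(z) = -0.0260+0.3758z;  y(z) = -0.0032+0.1714z
quadratic in z: (1.1706)z²+(0.1139)z+(-0.1681)=0, √Δ=0.8946 → z ∈ {-0.4307, 0.3335}; z = -0.4307 (taking z<0)
x = -0.1879, y = -0.0771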